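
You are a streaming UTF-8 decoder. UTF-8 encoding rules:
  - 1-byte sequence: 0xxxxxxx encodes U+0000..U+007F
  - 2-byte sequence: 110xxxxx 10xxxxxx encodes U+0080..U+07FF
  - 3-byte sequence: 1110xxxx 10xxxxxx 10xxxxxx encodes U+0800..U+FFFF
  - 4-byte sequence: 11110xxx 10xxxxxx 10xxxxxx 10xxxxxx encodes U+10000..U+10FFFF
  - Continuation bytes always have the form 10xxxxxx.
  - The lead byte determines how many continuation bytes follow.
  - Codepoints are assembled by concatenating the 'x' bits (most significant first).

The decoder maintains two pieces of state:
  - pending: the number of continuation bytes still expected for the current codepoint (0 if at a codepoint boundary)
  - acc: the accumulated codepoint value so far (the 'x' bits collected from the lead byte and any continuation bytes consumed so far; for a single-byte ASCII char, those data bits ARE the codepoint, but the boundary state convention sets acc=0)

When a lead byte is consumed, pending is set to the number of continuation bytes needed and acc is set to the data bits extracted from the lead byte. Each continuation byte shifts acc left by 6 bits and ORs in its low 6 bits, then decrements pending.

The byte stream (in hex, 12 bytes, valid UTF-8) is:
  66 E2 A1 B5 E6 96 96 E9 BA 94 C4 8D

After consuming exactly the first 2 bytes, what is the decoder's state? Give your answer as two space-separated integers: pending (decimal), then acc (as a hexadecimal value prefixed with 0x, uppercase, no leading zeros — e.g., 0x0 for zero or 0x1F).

Byte[0]=66: 1-byte. pending=0, acc=0x0
Byte[1]=E2: 3-byte lead. pending=2, acc=0x2

Answer: 2 0x2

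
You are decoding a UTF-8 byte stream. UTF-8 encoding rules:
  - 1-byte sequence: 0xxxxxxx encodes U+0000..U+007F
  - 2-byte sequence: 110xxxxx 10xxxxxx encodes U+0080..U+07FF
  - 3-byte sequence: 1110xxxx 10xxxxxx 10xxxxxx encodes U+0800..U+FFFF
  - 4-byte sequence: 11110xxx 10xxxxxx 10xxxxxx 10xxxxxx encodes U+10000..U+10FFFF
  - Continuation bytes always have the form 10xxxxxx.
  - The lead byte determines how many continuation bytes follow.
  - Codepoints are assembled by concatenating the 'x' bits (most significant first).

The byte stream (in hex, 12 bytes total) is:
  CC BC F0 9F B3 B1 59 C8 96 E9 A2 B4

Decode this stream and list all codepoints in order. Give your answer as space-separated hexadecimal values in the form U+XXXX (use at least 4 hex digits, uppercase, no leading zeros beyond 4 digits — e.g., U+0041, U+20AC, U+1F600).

Byte[0]=CC: 2-byte lead, need 1 cont bytes. acc=0xC
Byte[1]=BC: continuation. acc=(acc<<6)|0x3C=0x33C
Completed: cp=U+033C (starts at byte 0)
Byte[2]=F0: 4-byte lead, need 3 cont bytes. acc=0x0
Byte[3]=9F: continuation. acc=(acc<<6)|0x1F=0x1F
Byte[4]=B3: continuation. acc=(acc<<6)|0x33=0x7F3
Byte[5]=B1: continuation. acc=(acc<<6)|0x31=0x1FCF1
Completed: cp=U+1FCF1 (starts at byte 2)
Byte[6]=59: 1-byte ASCII. cp=U+0059
Byte[7]=C8: 2-byte lead, need 1 cont bytes. acc=0x8
Byte[8]=96: continuation. acc=(acc<<6)|0x16=0x216
Completed: cp=U+0216 (starts at byte 7)
Byte[9]=E9: 3-byte lead, need 2 cont bytes. acc=0x9
Byte[10]=A2: continuation. acc=(acc<<6)|0x22=0x262
Byte[11]=B4: continuation. acc=(acc<<6)|0x34=0x98B4
Completed: cp=U+98B4 (starts at byte 9)

Answer: U+033C U+1FCF1 U+0059 U+0216 U+98B4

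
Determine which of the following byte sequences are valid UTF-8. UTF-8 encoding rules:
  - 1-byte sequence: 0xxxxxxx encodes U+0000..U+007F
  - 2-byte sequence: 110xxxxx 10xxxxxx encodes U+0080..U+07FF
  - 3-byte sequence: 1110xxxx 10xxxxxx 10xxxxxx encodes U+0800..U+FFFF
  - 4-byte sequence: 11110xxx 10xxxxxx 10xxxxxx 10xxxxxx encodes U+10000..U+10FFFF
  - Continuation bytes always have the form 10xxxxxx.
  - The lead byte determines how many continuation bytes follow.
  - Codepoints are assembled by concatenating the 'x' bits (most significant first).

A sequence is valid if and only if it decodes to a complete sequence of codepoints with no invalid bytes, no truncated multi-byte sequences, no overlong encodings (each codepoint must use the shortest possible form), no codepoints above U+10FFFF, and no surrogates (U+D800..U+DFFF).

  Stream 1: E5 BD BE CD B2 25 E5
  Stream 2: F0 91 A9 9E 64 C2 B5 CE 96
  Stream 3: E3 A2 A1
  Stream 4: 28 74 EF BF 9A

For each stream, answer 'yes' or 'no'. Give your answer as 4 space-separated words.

Answer: no yes yes yes

Derivation:
Stream 1: error at byte offset 7. INVALID
Stream 2: decodes cleanly. VALID
Stream 3: decodes cleanly. VALID
Stream 4: decodes cleanly. VALID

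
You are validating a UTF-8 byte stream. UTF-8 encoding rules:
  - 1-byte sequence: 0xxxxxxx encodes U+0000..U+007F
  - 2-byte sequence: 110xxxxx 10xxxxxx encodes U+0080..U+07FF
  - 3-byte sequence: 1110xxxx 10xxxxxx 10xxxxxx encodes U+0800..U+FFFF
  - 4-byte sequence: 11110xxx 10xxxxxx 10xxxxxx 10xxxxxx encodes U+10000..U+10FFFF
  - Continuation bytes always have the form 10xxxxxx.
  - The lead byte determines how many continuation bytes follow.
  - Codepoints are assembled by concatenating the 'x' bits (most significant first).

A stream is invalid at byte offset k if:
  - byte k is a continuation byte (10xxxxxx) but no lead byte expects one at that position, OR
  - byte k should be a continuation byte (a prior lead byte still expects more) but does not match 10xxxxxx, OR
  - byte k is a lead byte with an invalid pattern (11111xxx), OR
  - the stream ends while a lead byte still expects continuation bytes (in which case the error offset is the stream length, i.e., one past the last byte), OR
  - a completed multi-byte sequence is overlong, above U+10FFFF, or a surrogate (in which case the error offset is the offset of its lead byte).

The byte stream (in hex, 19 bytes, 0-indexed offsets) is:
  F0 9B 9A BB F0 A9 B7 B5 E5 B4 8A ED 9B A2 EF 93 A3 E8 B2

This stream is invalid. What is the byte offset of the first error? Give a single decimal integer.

Answer: 19

Derivation:
Byte[0]=F0: 4-byte lead, need 3 cont bytes. acc=0x0
Byte[1]=9B: continuation. acc=(acc<<6)|0x1B=0x1B
Byte[2]=9A: continuation. acc=(acc<<6)|0x1A=0x6DA
Byte[3]=BB: continuation. acc=(acc<<6)|0x3B=0x1B6BB
Completed: cp=U+1B6BB (starts at byte 0)
Byte[4]=F0: 4-byte lead, need 3 cont bytes. acc=0x0
Byte[5]=A9: continuation. acc=(acc<<6)|0x29=0x29
Byte[6]=B7: continuation. acc=(acc<<6)|0x37=0xA77
Byte[7]=B5: continuation. acc=(acc<<6)|0x35=0x29DF5
Completed: cp=U+29DF5 (starts at byte 4)
Byte[8]=E5: 3-byte lead, need 2 cont bytes. acc=0x5
Byte[9]=B4: continuation. acc=(acc<<6)|0x34=0x174
Byte[10]=8A: continuation. acc=(acc<<6)|0x0A=0x5D0A
Completed: cp=U+5D0A (starts at byte 8)
Byte[11]=ED: 3-byte lead, need 2 cont bytes. acc=0xD
Byte[12]=9B: continuation. acc=(acc<<6)|0x1B=0x35B
Byte[13]=A2: continuation. acc=(acc<<6)|0x22=0xD6E2
Completed: cp=U+D6E2 (starts at byte 11)
Byte[14]=EF: 3-byte lead, need 2 cont bytes. acc=0xF
Byte[15]=93: continuation. acc=(acc<<6)|0x13=0x3D3
Byte[16]=A3: continuation. acc=(acc<<6)|0x23=0xF4E3
Completed: cp=U+F4E3 (starts at byte 14)
Byte[17]=E8: 3-byte lead, need 2 cont bytes. acc=0x8
Byte[18]=B2: continuation. acc=(acc<<6)|0x32=0x232
Byte[19]: stream ended, expected continuation. INVALID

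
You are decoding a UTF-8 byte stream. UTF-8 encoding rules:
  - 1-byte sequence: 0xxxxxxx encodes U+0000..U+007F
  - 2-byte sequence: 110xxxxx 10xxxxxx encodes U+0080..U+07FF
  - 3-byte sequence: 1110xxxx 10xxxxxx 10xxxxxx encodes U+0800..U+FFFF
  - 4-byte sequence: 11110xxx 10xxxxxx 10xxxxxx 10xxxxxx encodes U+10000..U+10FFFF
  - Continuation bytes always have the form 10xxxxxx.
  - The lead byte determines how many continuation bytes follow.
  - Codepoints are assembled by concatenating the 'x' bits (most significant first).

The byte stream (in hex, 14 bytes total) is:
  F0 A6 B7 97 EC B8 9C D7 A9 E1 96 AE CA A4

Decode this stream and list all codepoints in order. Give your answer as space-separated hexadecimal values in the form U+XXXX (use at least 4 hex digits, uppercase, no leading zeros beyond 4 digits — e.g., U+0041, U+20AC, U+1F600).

Answer: U+26DD7 U+CE1C U+05E9 U+15AE U+02A4

Derivation:
Byte[0]=F0: 4-byte lead, need 3 cont bytes. acc=0x0
Byte[1]=A6: continuation. acc=(acc<<6)|0x26=0x26
Byte[2]=B7: continuation. acc=(acc<<6)|0x37=0x9B7
Byte[3]=97: continuation. acc=(acc<<6)|0x17=0x26DD7
Completed: cp=U+26DD7 (starts at byte 0)
Byte[4]=EC: 3-byte lead, need 2 cont bytes. acc=0xC
Byte[5]=B8: continuation. acc=(acc<<6)|0x38=0x338
Byte[6]=9C: continuation. acc=(acc<<6)|0x1C=0xCE1C
Completed: cp=U+CE1C (starts at byte 4)
Byte[7]=D7: 2-byte lead, need 1 cont bytes. acc=0x17
Byte[8]=A9: continuation. acc=(acc<<6)|0x29=0x5E9
Completed: cp=U+05E9 (starts at byte 7)
Byte[9]=E1: 3-byte lead, need 2 cont bytes. acc=0x1
Byte[10]=96: continuation. acc=(acc<<6)|0x16=0x56
Byte[11]=AE: continuation. acc=(acc<<6)|0x2E=0x15AE
Completed: cp=U+15AE (starts at byte 9)
Byte[12]=CA: 2-byte lead, need 1 cont bytes. acc=0xA
Byte[13]=A4: continuation. acc=(acc<<6)|0x24=0x2A4
Completed: cp=U+02A4 (starts at byte 12)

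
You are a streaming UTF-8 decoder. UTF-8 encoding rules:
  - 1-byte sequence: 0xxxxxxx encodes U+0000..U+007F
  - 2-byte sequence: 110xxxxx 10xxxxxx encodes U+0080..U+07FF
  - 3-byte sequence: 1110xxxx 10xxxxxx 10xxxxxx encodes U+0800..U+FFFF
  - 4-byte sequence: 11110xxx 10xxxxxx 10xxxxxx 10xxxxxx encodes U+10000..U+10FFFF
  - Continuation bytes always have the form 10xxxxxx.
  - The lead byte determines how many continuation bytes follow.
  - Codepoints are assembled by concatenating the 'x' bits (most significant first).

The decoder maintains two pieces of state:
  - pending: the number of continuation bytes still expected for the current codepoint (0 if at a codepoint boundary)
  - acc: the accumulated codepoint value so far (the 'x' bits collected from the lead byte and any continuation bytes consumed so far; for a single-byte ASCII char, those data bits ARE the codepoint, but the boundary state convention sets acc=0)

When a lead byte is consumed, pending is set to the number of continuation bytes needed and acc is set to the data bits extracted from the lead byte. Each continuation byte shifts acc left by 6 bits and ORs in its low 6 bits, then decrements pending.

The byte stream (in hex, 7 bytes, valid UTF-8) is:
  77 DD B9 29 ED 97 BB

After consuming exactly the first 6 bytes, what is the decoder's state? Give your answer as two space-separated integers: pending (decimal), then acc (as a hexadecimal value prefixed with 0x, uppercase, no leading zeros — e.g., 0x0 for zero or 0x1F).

Byte[0]=77: 1-byte. pending=0, acc=0x0
Byte[1]=DD: 2-byte lead. pending=1, acc=0x1D
Byte[2]=B9: continuation. acc=(acc<<6)|0x39=0x779, pending=0
Byte[3]=29: 1-byte. pending=0, acc=0x0
Byte[4]=ED: 3-byte lead. pending=2, acc=0xD
Byte[5]=97: continuation. acc=(acc<<6)|0x17=0x357, pending=1

Answer: 1 0x357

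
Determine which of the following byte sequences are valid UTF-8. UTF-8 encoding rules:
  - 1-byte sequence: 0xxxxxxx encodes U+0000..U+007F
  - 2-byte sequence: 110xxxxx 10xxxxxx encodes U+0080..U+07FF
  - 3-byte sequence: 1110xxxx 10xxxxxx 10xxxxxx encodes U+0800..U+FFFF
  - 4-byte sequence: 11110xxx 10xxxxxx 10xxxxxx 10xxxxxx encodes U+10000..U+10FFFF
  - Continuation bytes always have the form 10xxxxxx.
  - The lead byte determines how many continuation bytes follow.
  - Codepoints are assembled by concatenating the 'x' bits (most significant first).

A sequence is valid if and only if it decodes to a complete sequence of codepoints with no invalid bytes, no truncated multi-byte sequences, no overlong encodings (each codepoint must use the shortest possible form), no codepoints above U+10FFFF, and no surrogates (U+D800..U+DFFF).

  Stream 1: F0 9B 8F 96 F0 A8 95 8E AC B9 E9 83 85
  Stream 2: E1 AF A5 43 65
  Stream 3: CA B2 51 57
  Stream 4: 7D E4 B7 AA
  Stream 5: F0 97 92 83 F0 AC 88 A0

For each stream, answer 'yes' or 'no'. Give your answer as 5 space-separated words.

Answer: no yes yes yes yes

Derivation:
Stream 1: error at byte offset 8. INVALID
Stream 2: decodes cleanly. VALID
Stream 3: decodes cleanly. VALID
Stream 4: decodes cleanly. VALID
Stream 5: decodes cleanly. VALID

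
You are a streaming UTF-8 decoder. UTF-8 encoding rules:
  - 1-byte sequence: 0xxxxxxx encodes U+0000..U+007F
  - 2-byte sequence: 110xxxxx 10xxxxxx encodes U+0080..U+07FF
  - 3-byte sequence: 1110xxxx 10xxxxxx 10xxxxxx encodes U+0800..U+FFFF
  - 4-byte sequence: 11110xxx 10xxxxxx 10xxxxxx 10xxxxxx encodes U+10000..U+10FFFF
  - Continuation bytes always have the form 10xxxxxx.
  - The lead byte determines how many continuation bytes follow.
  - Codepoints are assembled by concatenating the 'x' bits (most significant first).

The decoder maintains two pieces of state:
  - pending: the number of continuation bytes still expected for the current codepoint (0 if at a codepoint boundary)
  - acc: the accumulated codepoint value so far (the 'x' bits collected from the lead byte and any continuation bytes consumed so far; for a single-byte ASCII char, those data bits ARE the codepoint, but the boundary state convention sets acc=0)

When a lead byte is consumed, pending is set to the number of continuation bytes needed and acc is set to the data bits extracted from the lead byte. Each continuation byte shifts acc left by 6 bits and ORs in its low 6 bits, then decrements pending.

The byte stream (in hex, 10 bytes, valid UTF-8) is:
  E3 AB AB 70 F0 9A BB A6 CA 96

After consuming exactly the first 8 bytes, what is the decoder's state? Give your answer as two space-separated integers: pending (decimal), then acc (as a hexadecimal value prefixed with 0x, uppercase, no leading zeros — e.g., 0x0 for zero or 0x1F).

Answer: 0 0x1AEE6

Derivation:
Byte[0]=E3: 3-byte lead. pending=2, acc=0x3
Byte[1]=AB: continuation. acc=(acc<<6)|0x2B=0xEB, pending=1
Byte[2]=AB: continuation. acc=(acc<<6)|0x2B=0x3AEB, pending=0
Byte[3]=70: 1-byte. pending=0, acc=0x0
Byte[4]=F0: 4-byte lead. pending=3, acc=0x0
Byte[5]=9A: continuation. acc=(acc<<6)|0x1A=0x1A, pending=2
Byte[6]=BB: continuation. acc=(acc<<6)|0x3B=0x6BB, pending=1
Byte[7]=A6: continuation. acc=(acc<<6)|0x26=0x1AEE6, pending=0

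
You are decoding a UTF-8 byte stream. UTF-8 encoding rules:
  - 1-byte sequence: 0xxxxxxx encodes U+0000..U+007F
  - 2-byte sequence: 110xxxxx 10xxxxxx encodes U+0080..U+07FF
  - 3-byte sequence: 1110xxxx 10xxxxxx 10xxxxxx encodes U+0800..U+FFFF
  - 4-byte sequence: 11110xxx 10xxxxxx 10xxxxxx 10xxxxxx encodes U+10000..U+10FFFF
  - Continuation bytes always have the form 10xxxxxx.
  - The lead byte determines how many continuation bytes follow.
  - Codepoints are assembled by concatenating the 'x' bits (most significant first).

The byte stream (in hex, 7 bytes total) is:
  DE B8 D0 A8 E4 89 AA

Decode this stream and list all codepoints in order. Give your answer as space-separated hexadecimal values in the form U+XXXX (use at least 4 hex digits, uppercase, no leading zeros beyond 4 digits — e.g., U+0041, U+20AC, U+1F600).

Answer: U+07B8 U+0428 U+426A

Derivation:
Byte[0]=DE: 2-byte lead, need 1 cont bytes. acc=0x1E
Byte[1]=B8: continuation. acc=(acc<<6)|0x38=0x7B8
Completed: cp=U+07B8 (starts at byte 0)
Byte[2]=D0: 2-byte lead, need 1 cont bytes. acc=0x10
Byte[3]=A8: continuation. acc=(acc<<6)|0x28=0x428
Completed: cp=U+0428 (starts at byte 2)
Byte[4]=E4: 3-byte lead, need 2 cont bytes. acc=0x4
Byte[5]=89: continuation. acc=(acc<<6)|0x09=0x109
Byte[6]=AA: continuation. acc=(acc<<6)|0x2A=0x426A
Completed: cp=U+426A (starts at byte 4)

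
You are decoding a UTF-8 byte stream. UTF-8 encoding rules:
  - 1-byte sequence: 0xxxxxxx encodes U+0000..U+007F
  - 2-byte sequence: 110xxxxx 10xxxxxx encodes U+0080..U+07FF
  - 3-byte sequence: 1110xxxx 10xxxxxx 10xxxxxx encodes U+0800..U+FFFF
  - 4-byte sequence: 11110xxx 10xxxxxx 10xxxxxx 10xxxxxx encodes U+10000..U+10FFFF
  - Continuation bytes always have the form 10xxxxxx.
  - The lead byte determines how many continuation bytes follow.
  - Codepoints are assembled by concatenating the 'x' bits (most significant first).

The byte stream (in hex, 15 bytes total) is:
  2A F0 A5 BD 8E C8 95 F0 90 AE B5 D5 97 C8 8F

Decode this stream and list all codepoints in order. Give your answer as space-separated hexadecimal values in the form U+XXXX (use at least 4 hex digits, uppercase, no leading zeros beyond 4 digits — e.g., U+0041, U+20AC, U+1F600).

Byte[0]=2A: 1-byte ASCII. cp=U+002A
Byte[1]=F0: 4-byte lead, need 3 cont bytes. acc=0x0
Byte[2]=A5: continuation. acc=(acc<<6)|0x25=0x25
Byte[3]=BD: continuation. acc=(acc<<6)|0x3D=0x97D
Byte[4]=8E: continuation. acc=(acc<<6)|0x0E=0x25F4E
Completed: cp=U+25F4E (starts at byte 1)
Byte[5]=C8: 2-byte lead, need 1 cont bytes. acc=0x8
Byte[6]=95: continuation. acc=(acc<<6)|0x15=0x215
Completed: cp=U+0215 (starts at byte 5)
Byte[7]=F0: 4-byte lead, need 3 cont bytes. acc=0x0
Byte[8]=90: continuation. acc=(acc<<6)|0x10=0x10
Byte[9]=AE: continuation. acc=(acc<<6)|0x2E=0x42E
Byte[10]=B5: continuation. acc=(acc<<6)|0x35=0x10BB5
Completed: cp=U+10BB5 (starts at byte 7)
Byte[11]=D5: 2-byte lead, need 1 cont bytes. acc=0x15
Byte[12]=97: continuation. acc=(acc<<6)|0x17=0x557
Completed: cp=U+0557 (starts at byte 11)
Byte[13]=C8: 2-byte lead, need 1 cont bytes. acc=0x8
Byte[14]=8F: continuation. acc=(acc<<6)|0x0F=0x20F
Completed: cp=U+020F (starts at byte 13)

Answer: U+002A U+25F4E U+0215 U+10BB5 U+0557 U+020F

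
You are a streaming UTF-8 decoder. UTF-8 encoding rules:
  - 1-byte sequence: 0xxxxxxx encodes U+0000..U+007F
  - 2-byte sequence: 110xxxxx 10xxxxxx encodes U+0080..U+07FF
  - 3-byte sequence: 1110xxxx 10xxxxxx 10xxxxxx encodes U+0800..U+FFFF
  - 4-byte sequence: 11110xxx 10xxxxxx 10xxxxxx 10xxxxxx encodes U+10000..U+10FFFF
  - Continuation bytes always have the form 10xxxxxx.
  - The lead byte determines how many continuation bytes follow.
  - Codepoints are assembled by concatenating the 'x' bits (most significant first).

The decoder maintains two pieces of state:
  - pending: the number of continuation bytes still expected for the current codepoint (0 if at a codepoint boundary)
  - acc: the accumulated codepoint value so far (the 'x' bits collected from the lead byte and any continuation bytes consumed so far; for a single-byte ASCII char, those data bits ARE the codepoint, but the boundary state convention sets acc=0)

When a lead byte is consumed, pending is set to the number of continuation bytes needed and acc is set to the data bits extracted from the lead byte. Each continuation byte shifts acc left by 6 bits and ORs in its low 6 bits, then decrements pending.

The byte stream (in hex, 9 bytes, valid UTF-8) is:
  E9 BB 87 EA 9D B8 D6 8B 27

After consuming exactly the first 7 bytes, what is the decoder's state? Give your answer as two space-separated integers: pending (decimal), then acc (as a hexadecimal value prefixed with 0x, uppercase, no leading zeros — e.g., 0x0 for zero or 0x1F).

Answer: 1 0x16

Derivation:
Byte[0]=E9: 3-byte lead. pending=2, acc=0x9
Byte[1]=BB: continuation. acc=(acc<<6)|0x3B=0x27B, pending=1
Byte[2]=87: continuation. acc=(acc<<6)|0x07=0x9EC7, pending=0
Byte[3]=EA: 3-byte lead. pending=2, acc=0xA
Byte[4]=9D: continuation. acc=(acc<<6)|0x1D=0x29D, pending=1
Byte[5]=B8: continuation. acc=(acc<<6)|0x38=0xA778, pending=0
Byte[6]=D6: 2-byte lead. pending=1, acc=0x16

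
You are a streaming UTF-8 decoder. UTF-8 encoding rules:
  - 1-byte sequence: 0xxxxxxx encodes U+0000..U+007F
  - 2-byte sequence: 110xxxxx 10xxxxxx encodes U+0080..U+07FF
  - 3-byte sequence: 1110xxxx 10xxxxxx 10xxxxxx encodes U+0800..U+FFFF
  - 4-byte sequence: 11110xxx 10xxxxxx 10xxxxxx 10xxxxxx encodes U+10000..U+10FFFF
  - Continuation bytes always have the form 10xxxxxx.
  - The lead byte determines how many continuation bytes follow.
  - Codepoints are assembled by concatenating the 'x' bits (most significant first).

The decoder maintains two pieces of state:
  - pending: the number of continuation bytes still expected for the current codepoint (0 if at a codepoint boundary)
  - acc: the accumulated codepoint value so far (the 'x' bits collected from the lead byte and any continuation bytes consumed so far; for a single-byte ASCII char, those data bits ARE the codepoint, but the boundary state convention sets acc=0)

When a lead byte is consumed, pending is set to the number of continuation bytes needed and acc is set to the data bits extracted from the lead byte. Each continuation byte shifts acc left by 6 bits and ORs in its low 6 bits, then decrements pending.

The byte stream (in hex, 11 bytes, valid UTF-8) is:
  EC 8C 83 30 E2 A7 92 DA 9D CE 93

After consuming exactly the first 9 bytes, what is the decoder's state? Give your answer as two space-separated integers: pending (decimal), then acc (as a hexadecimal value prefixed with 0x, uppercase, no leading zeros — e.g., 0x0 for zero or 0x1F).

Answer: 0 0x69D

Derivation:
Byte[0]=EC: 3-byte lead. pending=2, acc=0xC
Byte[1]=8C: continuation. acc=(acc<<6)|0x0C=0x30C, pending=1
Byte[2]=83: continuation. acc=(acc<<6)|0x03=0xC303, pending=0
Byte[3]=30: 1-byte. pending=0, acc=0x0
Byte[4]=E2: 3-byte lead. pending=2, acc=0x2
Byte[5]=A7: continuation. acc=(acc<<6)|0x27=0xA7, pending=1
Byte[6]=92: continuation. acc=(acc<<6)|0x12=0x29D2, pending=0
Byte[7]=DA: 2-byte lead. pending=1, acc=0x1A
Byte[8]=9D: continuation. acc=(acc<<6)|0x1D=0x69D, pending=0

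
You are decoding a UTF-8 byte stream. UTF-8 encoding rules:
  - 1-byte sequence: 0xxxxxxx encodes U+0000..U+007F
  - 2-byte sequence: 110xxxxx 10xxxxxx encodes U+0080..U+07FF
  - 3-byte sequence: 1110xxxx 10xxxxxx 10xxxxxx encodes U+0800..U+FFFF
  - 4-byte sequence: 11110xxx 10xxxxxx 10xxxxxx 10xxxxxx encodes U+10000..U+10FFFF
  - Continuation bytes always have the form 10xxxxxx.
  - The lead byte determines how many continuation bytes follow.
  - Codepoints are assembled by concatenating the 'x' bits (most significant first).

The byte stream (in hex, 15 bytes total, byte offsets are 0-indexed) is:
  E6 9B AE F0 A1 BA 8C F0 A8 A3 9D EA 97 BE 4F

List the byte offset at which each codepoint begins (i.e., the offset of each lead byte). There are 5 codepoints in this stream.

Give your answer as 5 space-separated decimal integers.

Byte[0]=E6: 3-byte lead, need 2 cont bytes. acc=0x6
Byte[1]=9B: continuation. acc=(acc<<6)|0x1B=0x19B
Byte[2]=AE: continuation. acc=(acc<<6)|0x2E=0x66EE
Completed: cp=U+66EE (starts at byte 0)
Byte[3]=F0: 4-byte lead, need 3 cont bytes. acc=0x0
Byte[4]=A1: continuation. acc=(acc<<6)|0x21=0x21
Byte[5]=BA: continuation. acc=(acc<<6)|0x3A=0x87A
Byte[6]=8C: continuation. acc=(acc<<6)|0x0C=0x21E8C
Completed: cp=U+21E8C (starts at byte 3)
Byte[7]=F0: 4-byte lead, need 3 cont bytes. acc=0x0
Byte[8]=A8: continuation. acc=(acc<<6)|0x28=0x28
Byte[9]=A3: continuation. acc=(acc<<6)|0x23=0xA23
Byte[10]=9D: continuation. acc=(acc<<6)|0x1D=0x288DD
Completed: cp=U+288DD (starts at byte 7)
Byte[11]=EA: 3-byte lead, need 2 cont bytes. acc=0xA
Byte[12]=97: continuation. acc=(acc<<6)|0x17=0x297
Byte[13]=BE: continuation. acc=(acc<<6)|0x3E=0xA5FE
Completed: cp=U+A5FE (starts at byte 11)
Byte[14]=4F: 1-byte ASCII. cp=U+004F

Answer: 0 3 7 11 14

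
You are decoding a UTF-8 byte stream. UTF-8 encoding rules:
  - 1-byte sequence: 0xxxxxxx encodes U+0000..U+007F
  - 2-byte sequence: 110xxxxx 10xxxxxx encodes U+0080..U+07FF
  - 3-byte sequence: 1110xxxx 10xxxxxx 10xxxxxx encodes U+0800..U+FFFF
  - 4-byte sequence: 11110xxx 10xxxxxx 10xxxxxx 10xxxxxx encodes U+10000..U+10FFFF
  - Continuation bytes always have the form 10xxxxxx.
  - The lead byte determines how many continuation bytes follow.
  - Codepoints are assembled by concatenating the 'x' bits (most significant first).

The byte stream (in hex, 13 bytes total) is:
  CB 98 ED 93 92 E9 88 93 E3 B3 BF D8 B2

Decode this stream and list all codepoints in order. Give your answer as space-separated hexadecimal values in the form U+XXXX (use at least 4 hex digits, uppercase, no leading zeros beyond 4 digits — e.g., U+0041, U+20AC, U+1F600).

Answer: U+02D8 U+D4D2 U+9213 U+3CFF U+0632

Derivation:
Byte[0]=CB: 2-byte lead, need 1 cont bytes. acc=0xB
Byte[1]=98: continuation. acc=(acc<<6)|0x18=0x2D8
Completed: cp=U+02D8 (starts at byte 0)
Byte[2]=ED: 3-byte lead, need 2 cont bytes. acc=0xD
Byte[3]=93: continuation. acc=(acc<<6)|0x13=0x353
Byte[4]=92: continuation. acc=(acc<<6)|0x12=0xD4D2
Completed: cp=U+D4D2 (starts at byte 2)
Byte[5]=E9: 3-byte lead, need 2 cont bytes. acc=0x9
Byte[6]=88: continuation. acc=(acc<<6)|0x08=0x248
Byte[7]=93: continuation. acc=(acc<<6)|0x13=0x9213
Completed: cp=U+9213 (starts at byte 5)
Byte[8]=E3: 3-byte lead, need 2 cont bytes. acc=0x3
Byte[9]=B3: continuation. acc=(acc<<6)|0x33=0xF3
Byte[10]=BF: continuation. acc=(acc<<6)|0x3F=0x3CFF
Completed: cp=U+3CFF (starts at byte 8)
Byte[11]=D8: 2-byte lead, need 1 cont bytes. acc=0x18
Byte[12]=B2: continuation. acc=(acc<<6)|0x32=0x632
Completed: cp=U+0632 (starts at byte 11)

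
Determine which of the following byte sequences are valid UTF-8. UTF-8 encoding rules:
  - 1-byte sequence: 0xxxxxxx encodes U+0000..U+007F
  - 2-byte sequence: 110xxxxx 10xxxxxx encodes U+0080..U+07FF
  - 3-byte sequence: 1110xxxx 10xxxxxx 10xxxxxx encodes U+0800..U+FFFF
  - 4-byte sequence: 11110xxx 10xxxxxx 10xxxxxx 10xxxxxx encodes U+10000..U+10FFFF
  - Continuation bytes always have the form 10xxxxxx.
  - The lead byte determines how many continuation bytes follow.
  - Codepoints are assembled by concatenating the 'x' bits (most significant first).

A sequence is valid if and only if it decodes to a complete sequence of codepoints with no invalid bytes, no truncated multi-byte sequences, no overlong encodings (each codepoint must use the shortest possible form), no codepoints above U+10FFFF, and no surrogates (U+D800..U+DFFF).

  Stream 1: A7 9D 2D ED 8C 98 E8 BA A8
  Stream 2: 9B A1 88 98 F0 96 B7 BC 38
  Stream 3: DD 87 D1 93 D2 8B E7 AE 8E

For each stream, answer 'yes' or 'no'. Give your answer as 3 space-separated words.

Answer: no no yes

Derivation:
Stream 1: error at byte offset 0. INVALID
Stream 2: error at byte offset 0. INVALID
Stream 3: decodes cleanly. VALID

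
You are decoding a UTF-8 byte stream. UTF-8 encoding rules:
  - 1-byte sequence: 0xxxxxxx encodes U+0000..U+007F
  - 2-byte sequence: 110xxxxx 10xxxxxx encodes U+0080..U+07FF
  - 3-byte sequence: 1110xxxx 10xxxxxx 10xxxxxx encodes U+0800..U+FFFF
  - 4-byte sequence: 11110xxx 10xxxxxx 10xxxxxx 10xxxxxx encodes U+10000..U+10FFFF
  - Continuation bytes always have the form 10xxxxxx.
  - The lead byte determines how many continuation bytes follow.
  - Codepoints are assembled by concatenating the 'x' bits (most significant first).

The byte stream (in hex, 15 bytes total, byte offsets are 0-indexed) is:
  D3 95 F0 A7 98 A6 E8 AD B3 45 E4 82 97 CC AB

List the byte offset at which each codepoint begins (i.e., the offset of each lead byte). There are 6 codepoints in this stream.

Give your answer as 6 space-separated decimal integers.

Answer: 0 2 6 9 10 13

Derivation:
Byte[0]=D3: 2-byte lead, need 1 cont bytes. acc=0x13
Byte[1]=95: continuation. acc=(acc<<6)|0x15=0x4D5
Completed: cp=U+04D5 (starts at byte 0)
Byte[2]=F0: 4-byte lead, need 3 cont bytes. acc=0x0
Byte[3]=A7: continuation. acc=(acc<<6)|0x27=0x27
Byte[4]=98: continuation. acc=(acc<<6)|0x18=0x9D8
Byte[5]=A6: continuation. acc=(acc<<6)|0x26=0x27626
Completed: cp=U+27626 (starts at byte 2)
Byte[6]=E8: 3-byte lead, need 2 cont bytes. acc=0x8
Byte[7]=AD: continuation. acc=(acc<<6)|0x2D=0x22D
Byte[8]=B3: continuation. acc=(acc<<6)|0x33=0x8B73
Completed: cp=U+8B73 (starts at byte 6)
Byte[9]=45: 1-byte ASCII. cp=U+0045
Byte[10]=E4: 3-byte lead, need 2 cont bytes. acc=0x4
Byte[11]=82: continuation. acc=(acc<<6)|0x02=0x102
Byte[12]=97: continuation. acc=(acc<<6)|0x17=0x4097
Completed: cp=U+4097 (starts at byte 10)
Byte[13]=CC: 2-byte lead, need 1 cont bytes. acc=0xC
Byte[14]=AB: continuation. acc=(acc<<6)|0x2B=0x32B
Completed: cp=U+032B (starts at byte 13)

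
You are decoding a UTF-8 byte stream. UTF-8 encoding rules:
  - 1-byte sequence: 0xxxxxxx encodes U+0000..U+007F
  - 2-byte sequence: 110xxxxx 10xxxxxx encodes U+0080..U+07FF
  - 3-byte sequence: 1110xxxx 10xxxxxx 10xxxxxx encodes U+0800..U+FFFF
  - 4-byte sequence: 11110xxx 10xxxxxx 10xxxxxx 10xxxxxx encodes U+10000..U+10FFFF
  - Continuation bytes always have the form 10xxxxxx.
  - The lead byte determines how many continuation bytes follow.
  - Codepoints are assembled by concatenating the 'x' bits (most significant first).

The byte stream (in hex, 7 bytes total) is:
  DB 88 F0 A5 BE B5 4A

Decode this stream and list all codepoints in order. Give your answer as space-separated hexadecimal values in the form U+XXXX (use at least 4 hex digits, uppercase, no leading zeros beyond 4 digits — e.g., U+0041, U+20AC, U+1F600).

Answer: U+06C8 U+25FB5 U+004A

Derivation:
Byte[0]=DB: 2-byte lead, need 1 cont bytes. acc=0x1B
Byte[1]=88: continuation. acc=(acc<<6)|0x08=0x6C8
Completed: cp=U+06C8 (starts at byte 0)
Byte[2]=F0: 4-byte lead, need 3 cont bytes. acc=0x0
Byte[3]=A5: continuation. acc=(acc<<6)|0x25=0x25
Byte[4]=BE: continuation. acc=(acc<<6)|0x3E=0x97E
Byte[5]=B5: continuation. acc=(acc<<6)|0x35=0x25FB5
Completed: cp=U+25FB5 (starts at byte 2)
Byte[6]=4A: 1-byte ASCII. cp=U+004A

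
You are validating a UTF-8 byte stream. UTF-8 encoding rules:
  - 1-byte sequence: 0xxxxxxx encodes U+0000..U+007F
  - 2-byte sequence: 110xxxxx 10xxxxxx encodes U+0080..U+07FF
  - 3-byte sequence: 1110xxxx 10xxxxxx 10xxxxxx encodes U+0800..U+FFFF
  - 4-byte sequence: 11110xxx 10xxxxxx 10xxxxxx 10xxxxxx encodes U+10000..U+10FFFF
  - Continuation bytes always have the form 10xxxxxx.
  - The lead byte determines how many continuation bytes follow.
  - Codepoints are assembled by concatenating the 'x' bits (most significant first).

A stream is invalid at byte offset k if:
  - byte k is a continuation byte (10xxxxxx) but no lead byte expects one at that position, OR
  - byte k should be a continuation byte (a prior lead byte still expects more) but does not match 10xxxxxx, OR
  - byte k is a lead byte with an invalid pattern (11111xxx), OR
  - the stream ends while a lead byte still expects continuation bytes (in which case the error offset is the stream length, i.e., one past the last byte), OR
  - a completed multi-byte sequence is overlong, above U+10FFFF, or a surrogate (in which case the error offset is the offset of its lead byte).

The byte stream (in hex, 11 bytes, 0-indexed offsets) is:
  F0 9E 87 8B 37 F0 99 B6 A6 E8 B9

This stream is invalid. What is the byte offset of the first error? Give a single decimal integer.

Byte[0]=F0: 4-byte lead, need 3 cont bytes. acc=0x0
Byte[1]=9E: continuation. acc=(acc<<6)|0x1E=0x1E
Byte[2]=87: continuation. acc=(acc<<6)|0x07=0x787
Byte[3]=8B: continuation. acc=(acc<<6)|0x0B=0x1E1CB
Completed: cp=U+1E1CB (starts at byte 0)
Byte[4]=37: 1-byte ASCII. cp=U+0037
Byte[5]=F0: 4-byte lead, need 3 cont bytes. acc=0x0
Byte[6]=99: continuation. acc=(acc<<6)|0x19=0x19
Byte[7]=B6: continuation. acc=(acc<<6)|0x36=0x676
Byte[8]=A6: continuation. acc=(acc<<6)|0x26=0x19DA6
Completed: cp=U+19DA6 (starts at byte 5)
Byte[9]=E8: 3-byte lead, need 2 cont bytes. acc=0x8
Byte[10]=B9: continuation. acc=(acc<<6)|0x39=0x239
Byte[11]: stream ended, expected continuation. INVALID

Answer: 11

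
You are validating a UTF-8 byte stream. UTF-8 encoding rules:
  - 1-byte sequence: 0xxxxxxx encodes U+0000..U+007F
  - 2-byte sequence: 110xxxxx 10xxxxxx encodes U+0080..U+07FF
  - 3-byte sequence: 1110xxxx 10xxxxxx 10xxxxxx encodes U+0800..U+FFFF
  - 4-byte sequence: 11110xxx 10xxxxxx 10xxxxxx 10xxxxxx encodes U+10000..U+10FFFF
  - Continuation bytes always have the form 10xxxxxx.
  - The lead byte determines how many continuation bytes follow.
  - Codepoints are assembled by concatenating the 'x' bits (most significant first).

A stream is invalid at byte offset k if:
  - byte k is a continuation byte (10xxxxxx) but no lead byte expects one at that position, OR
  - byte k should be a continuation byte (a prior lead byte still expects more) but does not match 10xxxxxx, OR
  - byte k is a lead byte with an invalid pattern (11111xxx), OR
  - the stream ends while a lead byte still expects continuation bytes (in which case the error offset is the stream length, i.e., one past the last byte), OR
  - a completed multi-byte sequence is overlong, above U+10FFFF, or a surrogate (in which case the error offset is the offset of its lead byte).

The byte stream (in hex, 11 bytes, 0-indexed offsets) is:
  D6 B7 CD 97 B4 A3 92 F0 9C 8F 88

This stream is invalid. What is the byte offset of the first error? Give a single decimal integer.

Answer: 4

Derivation:
Byte[0]=D6: 2-byte lead, need 1 cont bytes. acc=0x16
Byte[1]=B7: continuation. acc=(acc<<6)|0x37=0x5B7
Completed: cp=U+05B7 (starts at byte 0)
Byte[2]=CD: 2-byte lead, need 1 cont bytes. acc=0xD
Byte[3]=97: continuation. acc=(acc<<6)|0x17=0x357
Completed: cp=U+0357 (starts at byte 2)
Byte[4]=B4: INVALID lead byte (not 0xxx/110x/1110/11110)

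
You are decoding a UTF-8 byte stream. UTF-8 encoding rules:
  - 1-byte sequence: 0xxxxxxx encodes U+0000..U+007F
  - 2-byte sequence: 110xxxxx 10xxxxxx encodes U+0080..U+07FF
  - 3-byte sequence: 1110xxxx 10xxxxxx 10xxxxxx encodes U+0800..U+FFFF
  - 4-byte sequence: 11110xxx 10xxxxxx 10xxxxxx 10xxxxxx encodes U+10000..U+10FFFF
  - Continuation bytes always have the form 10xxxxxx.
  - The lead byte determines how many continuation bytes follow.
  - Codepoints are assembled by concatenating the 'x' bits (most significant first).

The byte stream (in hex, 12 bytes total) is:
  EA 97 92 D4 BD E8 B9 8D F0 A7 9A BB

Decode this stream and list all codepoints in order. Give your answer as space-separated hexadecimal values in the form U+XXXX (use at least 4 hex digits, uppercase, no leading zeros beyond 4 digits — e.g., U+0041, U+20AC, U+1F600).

Answer: U+A5D2 U+053D U+8E4D U+276BB

Derivation:
Byte[0]=EA: 3-byte lead, need 2 cont bytes. acc=0xA
Byte[1]=97: continuation. acc=(acc<<6)|0x17=0x297
Byte[2]=92: continuation. acc=(acc<<6)|0x12=0xA5D2
Completed: cp=U+A5D2 (starts at byte 0)
Byte[3]=D4: 2-byte lead, need 1 cont bytes. acc=0x14
Byte[4]=BD: continuation. acc=(acc<<6)|0x3D=0x53D
Completed: cp=U+053D (starts at byte 3)
Byte[5]=E8: 3-byte lead, need 2 cont bytes. acc=0x8
Byte[6]=B9: continuation. acc=(acc<<6)|0x39=0x239
Byte[7]=8D: continuation. acc=(acc<<6)|0x0D=0x8E4D
Completed: cp=U+8E4D (starts at byte 5)
Byte[8]=F0: 4-byte lead, need 3 cont bytes. acc=0x0
Byte[9]=A7: continuation. acc=(acc<<6)|0x27=0x27
Byte[10]=9A: continuation. acc=(acc<<6)|0x1A=0x9DA
Byte[11]=BB: continuation. acc=(acc<<6)|0x3B=0x276BB
Completed: cp=U+276BB (starts at byte 8)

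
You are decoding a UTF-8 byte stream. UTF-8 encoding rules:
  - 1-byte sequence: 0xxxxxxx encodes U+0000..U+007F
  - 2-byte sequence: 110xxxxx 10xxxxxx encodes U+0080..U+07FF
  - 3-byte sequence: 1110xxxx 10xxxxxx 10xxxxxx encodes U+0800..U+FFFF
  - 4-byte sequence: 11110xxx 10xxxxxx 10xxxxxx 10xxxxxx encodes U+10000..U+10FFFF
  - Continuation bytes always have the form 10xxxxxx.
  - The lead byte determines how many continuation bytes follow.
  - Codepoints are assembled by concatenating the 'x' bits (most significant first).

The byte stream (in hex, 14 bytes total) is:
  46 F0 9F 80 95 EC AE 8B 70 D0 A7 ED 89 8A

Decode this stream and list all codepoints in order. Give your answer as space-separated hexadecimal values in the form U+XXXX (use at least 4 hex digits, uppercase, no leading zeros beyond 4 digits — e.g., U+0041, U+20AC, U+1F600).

Byte[0]=46: 1-byte ASCII. cp=U+0046
Byte[1]=F0: 4-byte lead, need 3 cont bytes. acc=0x0
Byte[2]=9F: continuation. acc=(acc<<6)|0x1F=0x1F
Byte[3]=80: continuation. acc=(acc<<6)|0x00=0x7C0
Byte[4]=95: continuation. acc=(acc<<6)|0x15=0x1F015
Completed: cp=U+1F015 (starts at byte 1)
Byte[5]=EC: 3-byte lead, need 2 cont bytes. acc=0xC
Byte[6]=AE: continuation. acc=(acc<<6)|0x2E=0x32E
Byte[7]=8B: continuation. acc=(acc<<6)|0x0B=0xCB8B
Completed: cp=U+CB8B (starts at byte 5)
Byte[8]=70: 1-byte ASCII. cp=U+0070
Byte[9]=D0: 2-byte lead, need 1 cont bytes. acc=0x10
Byte[10]=A7: continuation. acc=(acc<<6)|0x27=0x427
Completed: cp=U+0427 (starts at byte 9)
Byte[11]=ED: 3-byte lead, need 2 cont bytes. acc=0xD
Byte[12]=89: continuation. acc=(acc<<6)|0x09=0x349
Byte[13]=8A: continuation. acc=(acc<<6)|0x0A=0xD24A
Completed: cp=U+D24A (starts at byte 11)

Answer: U+0046 U+1F015 U+CB8B U+0070 U+0427 U+D24A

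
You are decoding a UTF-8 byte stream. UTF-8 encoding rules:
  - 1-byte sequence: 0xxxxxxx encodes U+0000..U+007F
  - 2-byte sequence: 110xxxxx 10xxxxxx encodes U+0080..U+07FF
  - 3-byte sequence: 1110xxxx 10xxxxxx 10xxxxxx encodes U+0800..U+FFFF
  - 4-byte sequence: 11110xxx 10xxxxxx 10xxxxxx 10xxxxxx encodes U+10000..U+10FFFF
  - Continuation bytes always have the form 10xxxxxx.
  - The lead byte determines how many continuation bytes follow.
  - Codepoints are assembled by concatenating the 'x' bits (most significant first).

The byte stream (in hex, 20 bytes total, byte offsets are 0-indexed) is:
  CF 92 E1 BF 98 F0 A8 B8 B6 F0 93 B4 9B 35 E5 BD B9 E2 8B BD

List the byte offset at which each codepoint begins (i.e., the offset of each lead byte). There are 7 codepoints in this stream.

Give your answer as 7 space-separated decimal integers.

Byte[0]=CF: 2-byte lead, need 1 cont bytes. acc=0xF
Byte[1]=92: continuation. acc=(acc<<6)|0x12=0x3D2
Completed: cp=U+03D2 (starts at byte 0)
Byte[2]=E1: 3-byte lead, need 2 cont bytes. acc=0x1
Byte[3]=BF: continuation. acc=(acc<<6)|0x3F=0x7F
Byte[4]=98: continuation. acc=(acc<<6)|0x18=0x1FD8
Completed: cp=U+1FD8 (starts at byte 2)
Byte[5]=F0: 4-byte lead, need 3 cont bytes. acc=0x0
Byte[6]=A8: continuation. acc=(acc<<6)|0x28=0x28
Byte[7]=B8: continuation. acc=(acc<<6)|0x38=0xA38
Byte[8]=B6: continuation. acc=(acc<<6)|0x36=0x28E36
Completed: cp=U+28E36 (starts at byte 5)
Byte[9]=F0: 4-byte lead, need 3 cont bytes. acc=0x0
Byte[10]=93: continuation. acc=(acc<<6)|0x13=0x13
Byte[11]=B4: continuation. acc=(acc<<6)|0x34=0x4F4
Byte[12]=9B: continuation. acc=(acc<<6)|0x1B=0x13D1B
Completed: cp=U+13D1B (starts at byte 9)
Byte[13]=35: 1-byte ASCII. cp=U+0035
Byte[14]=E5: 3-byte lead, need 2 cont bytes. acc=0x5
Byte[15]=BD: continuation. acc=(acc<<6)|0x3D=0x17D
Byte[16]=B9: continuation. acc=(acc<<6)|0x39=0x5F79
Completed: cp=U+5F79 (starts at byte 14)
Byte[17]=E2: 3-byte lead, need 2 cont bytes. acc=0x2
Byte[18]=8B: continuation. acc=(acc<<6)|0x0B=0x8B
Byte[19]=BD: continuation. acc=(acc<<6)|0x3D=0x22FD
Completed: cp=U+22FD (starts at byte 17)

Answer: 0 2 5 9 13 14 17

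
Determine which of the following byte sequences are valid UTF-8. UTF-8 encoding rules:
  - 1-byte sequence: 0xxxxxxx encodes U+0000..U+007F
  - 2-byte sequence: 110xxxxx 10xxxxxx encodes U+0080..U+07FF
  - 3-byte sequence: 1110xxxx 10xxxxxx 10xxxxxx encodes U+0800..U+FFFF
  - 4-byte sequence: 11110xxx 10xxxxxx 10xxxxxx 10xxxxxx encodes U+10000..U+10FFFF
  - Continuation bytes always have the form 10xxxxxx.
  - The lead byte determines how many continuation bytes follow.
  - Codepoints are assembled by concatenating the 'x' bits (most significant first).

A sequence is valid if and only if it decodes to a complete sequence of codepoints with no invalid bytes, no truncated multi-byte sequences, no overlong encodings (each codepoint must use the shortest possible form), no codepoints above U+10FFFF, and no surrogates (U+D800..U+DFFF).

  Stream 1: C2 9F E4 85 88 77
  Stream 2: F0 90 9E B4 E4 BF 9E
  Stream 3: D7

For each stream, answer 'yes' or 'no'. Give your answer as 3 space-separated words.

Answer: yes yes no

Derivation:
Stream 1: decodes cleanly. VALID
Stream 2: decodes cleanly. VALID
Stream 3: error at byte offset 1. INVALID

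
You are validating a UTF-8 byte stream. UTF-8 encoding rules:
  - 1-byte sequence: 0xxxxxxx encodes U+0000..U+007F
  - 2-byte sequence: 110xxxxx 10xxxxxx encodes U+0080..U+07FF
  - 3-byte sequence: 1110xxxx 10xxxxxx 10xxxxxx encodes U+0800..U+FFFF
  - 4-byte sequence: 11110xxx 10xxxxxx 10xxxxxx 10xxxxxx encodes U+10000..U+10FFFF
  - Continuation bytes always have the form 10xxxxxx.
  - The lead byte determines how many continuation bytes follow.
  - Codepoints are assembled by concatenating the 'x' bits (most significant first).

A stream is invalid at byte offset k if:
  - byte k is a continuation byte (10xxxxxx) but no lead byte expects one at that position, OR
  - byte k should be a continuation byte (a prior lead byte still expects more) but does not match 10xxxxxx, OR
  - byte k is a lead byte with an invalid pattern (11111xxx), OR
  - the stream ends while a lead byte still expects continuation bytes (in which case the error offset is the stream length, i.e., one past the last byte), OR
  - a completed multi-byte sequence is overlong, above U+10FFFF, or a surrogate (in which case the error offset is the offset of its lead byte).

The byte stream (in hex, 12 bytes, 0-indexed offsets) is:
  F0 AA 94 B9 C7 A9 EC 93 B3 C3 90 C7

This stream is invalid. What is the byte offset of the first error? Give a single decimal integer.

Answer: 12

Derivation:
Byte[0]=F0: 4-byte lead, need 3 cont bytes. acc=0x0
Byte[1]=AA: continuation. acc=(acc<<6)|0x2A=0x2A
Byte[2]=94: continuation. acc=(acc<<6)|0x14=0xA94
Byte[3]=B9: continuation. acc=(acc<<6)|0x39=0x2A539
Completed: cp=U+2A539 (starts at byte 0)
Byte[4]=C7: 2-byte lead, need 1 cont bytes. acc=0x7
Byte[5]=A9: continuation. acc=(acc<<6)|0x29=0x1E9
Completed: cp=U+01E9 (starts at byte 4)
Byte[6]=EC: 3-byte lead, need 2 cont bytes. acc=0xC
Byte[7]=93: continuation. acc=(acc<<6)|0x13=0x313
Byte[8]=B3: continuation. acc=(acc<<6)|0x33=0xC4F3
Completed: cp=U+C4F3 (starts at byte 6)
Byte[9]=C3: 2-byte lead, need 1 cont bytes. acc=0x3
Byte[10]=90: continuation. acc=(acc<<6)|0x10=0xD0
Completed: cp=U+00D0 (starts at byte 9)
Byte[11]=C7: 2-byte lead, need 1 cont bytes. acc=0x7
Byte[12]: stream ended, expected continuation. INVALID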